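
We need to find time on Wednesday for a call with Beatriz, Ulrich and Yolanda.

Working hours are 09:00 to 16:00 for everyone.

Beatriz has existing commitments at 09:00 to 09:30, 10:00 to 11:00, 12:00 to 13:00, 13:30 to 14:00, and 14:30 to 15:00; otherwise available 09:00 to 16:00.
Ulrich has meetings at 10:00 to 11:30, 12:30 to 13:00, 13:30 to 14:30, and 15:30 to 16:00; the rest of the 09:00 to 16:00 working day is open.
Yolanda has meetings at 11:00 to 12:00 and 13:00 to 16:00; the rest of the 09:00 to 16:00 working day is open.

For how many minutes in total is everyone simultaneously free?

30 minutes

Beatriz free within 09:00–16:00: 09:30–10:00, 11:00–12:00, 13:00–13:30, 14:00–14:30, 15:00–16:00.
Ulrich free within 09:00–16:00: 09:00–10:00, 11:30–12:30, 13:00–13:30, 14:30–15:30.
Yolanda free within 09:00–16:00: 09:00–11:00, 12:00–13:00.
Beatriz ∩ Ulrich: 09:30–10:00, 11:30–12:00, 13:00–13:30, 15:00–15:30.
Beatriz ∩ Ulrich ∩ Yolanda: 09:30–10:00.
Total common minutes: 30.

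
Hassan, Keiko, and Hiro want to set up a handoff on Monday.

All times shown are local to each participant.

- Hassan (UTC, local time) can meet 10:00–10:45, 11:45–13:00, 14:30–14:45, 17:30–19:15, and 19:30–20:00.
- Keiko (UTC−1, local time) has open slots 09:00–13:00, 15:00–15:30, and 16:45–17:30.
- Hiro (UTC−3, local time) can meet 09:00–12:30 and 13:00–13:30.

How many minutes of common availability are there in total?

Hassan → UTC: 10:00–10:45, 11:45–13:00, 14:30–14:45, 17:30–19:15, 19:30–20:00.
Keiko → UTC: 10:00–14:00, 16:00–16:30, 17:45–18:30.
Hiro → UTC: 12:00–15:30, 16:00–16:30.
Hassan ∩ Keiko: 10:00–10:45, 11:45–13:00, 17:45–18:30.
Hassan ∩ Keiko ∩ Hiro: 12:00–13:00.
Total common minutes: 60.

60 minutes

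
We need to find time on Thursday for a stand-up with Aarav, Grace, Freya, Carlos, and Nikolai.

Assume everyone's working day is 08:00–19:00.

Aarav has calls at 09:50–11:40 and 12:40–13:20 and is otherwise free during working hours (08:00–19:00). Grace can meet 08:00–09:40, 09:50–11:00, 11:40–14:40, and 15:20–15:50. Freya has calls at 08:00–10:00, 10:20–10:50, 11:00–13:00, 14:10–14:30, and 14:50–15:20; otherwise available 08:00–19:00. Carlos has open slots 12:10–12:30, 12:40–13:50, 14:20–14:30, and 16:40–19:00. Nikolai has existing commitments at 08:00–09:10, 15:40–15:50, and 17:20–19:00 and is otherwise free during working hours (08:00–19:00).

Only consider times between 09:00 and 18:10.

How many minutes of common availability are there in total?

30 minutes

Aarav free within 08:00–19:00: 08:00–09:50, 11:40–12:40, 13:20–19:00.
Freya free within 08:00–19:00: 10:00–10:20, 10:50–11:00, 13:00–14:10, 14:30–14:50, 15:20–19:00.
Nikolai free within 08:00–19:00: 09:10–15:40, 15:50–17:20.
Aarav ∩ Grace: 08:00–09:40, 11:40–12:40, 13:20–14:40, 15:20–15:50.
Aarav ∩ Grace ∩ Freya: 13:20–14:10, 14:30–14:40, 15:20–15:50.
Aarav ∩ Grace ∩ Freya ∩ Carlos: 13:20–13:50.
Aarav ∩ Grace ∩ Freya ∩ Carlos ∩ Nikolai: 13:20–13:50.
Restricted to 09:00–18:10: 13:20–13:50.
Total common minutes: 30.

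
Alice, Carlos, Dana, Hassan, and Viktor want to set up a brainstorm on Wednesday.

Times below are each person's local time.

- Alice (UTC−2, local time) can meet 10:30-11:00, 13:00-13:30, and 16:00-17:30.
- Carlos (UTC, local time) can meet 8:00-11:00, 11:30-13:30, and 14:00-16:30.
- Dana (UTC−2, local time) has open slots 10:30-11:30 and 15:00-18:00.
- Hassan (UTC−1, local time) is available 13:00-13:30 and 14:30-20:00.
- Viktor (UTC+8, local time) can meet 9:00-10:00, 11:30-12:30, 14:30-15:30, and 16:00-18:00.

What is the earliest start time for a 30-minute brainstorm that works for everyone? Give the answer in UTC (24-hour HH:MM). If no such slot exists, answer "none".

none

Alice → UTC: 12:30–13:00, 15:00–15:30, 18:00–19:30.
Carlos → UTC: 08:00–11:00, 11:30–13:30, 14:00–16:30.
Dana → UTC: 12:30–13:30, 17:00–20:00.
Hassan → UTC: 14:00–14:30, 15:30–21:00.
Viktor → UTC: 01:00–02:00, 03:30–04:30, 06:30–07:30, 08:00–10:00.
Alice ∩ Carlos: 12:30–13:00, 15:00–15:30.
Alice ∩ Carlos ∩ Dana: 12:30–13:00.
Alice ∩ Carlos ∩ Dana ∩ Hassan: (none).
Alice ∩ Carlos ∩ Dana ∩ Hassan ∩ Viktor: (none).
Windows ≥ 30 min: (none).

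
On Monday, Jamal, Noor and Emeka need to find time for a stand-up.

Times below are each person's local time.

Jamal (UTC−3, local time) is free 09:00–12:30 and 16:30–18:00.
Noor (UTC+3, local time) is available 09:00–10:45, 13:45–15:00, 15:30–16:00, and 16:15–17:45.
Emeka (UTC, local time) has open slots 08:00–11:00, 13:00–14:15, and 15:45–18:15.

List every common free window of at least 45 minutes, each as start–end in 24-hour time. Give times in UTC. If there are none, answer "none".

13:15–14:15

Jamal → UTC: 12:00–15:30, 19:30–21:00.
Noor → UTC: 06:00–07:45, 10:45–12:00, 12:30–13:00, 13:15–14:45.
Emeka → UTC: 08:00–11:00, 13:00–14:15, 15:45–18:15.
Jamal ∩ Noor: 12:30–13:00, 13:15–14:45.
Jamal ∩ Noor ∩ Emeka: 13:15–14:15.
Windows ≥ 45 min: 13:15–14:15.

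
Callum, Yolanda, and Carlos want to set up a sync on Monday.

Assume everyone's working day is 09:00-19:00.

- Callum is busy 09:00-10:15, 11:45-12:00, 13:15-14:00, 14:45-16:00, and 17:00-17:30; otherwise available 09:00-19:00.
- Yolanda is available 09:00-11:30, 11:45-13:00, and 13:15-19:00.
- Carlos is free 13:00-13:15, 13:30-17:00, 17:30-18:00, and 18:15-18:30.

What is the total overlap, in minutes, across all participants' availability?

Callum free within 09:00–19:00: 10:15–11:45, 12:00–13:15, 14:00–14:45, 16:00–17:00, 17:30–19:00.
Callum ∩ Yolanda: 10:15–11:30, 12:00–13:00, 14:00–14:45, 16:00–17:00, 17:30–19:00.
Callum ∩ Yolanda ∩ Carlos: 14:00–14:45, 16:00–17:00, 17:30–18:00, 18:15–18:30.
Total common minutes: 45 + 60 + 30 + 15 = 150.

150 minutes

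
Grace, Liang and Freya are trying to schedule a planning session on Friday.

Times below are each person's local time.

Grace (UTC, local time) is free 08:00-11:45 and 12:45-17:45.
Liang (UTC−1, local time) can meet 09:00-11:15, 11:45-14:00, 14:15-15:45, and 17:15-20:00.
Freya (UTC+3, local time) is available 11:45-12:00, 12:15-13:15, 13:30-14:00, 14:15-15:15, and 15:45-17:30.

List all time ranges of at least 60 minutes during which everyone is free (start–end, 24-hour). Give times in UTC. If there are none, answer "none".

12:45–14:30

Grace → UTC: 08:00–11:45, 12:45–17:45.
Liang → UTC: 10:00–12:15, 12:45–15:00, 15:15–16:45, 18:15–21:00.
Freya → UTC: 08:45–09:00, 09:15–10:15, 10:30–11:00, 11:15–12:15, 12:45–14:30.
Grace ∩ Liang: 10:00–11:45, 12:45–15:00, 15:15–16:45.
Grace ∩ Liang ∩ Freya: 10:00–10:15, 10:30–11:00, 11:15–11:45, 12:45–14:30.
Windows ≥ 60 min: 12:45–14:30.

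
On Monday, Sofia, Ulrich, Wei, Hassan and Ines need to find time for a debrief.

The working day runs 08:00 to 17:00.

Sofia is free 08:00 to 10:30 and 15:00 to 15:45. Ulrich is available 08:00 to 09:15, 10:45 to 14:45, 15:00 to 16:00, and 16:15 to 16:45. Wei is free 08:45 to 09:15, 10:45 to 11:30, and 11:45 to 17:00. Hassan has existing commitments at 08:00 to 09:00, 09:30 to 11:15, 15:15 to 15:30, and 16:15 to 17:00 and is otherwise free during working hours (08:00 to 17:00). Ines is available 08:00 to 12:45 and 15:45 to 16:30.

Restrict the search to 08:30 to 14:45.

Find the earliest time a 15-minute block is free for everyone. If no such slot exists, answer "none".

09:00

Hassan free within 08:00–17:00: 09:00–09:30, 11:15–15:15, 15:30–16:15.
Sofia ∩ Ulrich: 08:00–09:15, 15:00–15:45.
Sofia ∩ Ulrich ∩ Wei: 08:45–09:15, 15:00–15:45.
Sofia ∩ Ulrich ∩ Wei ∩ Hassan: 09:00–09:15, 15:00–15:15, 15:30–15:45.
Sofia ∩ Ulrich ∩ Wei ∩ Hassan ∩ Ines: 09:00–09:15.
Restricted to 08:30–14:45: 09:00–09:15.
Windows ≥ 15 min: 09:00–09:15.
Earliest such window starts at 09:00.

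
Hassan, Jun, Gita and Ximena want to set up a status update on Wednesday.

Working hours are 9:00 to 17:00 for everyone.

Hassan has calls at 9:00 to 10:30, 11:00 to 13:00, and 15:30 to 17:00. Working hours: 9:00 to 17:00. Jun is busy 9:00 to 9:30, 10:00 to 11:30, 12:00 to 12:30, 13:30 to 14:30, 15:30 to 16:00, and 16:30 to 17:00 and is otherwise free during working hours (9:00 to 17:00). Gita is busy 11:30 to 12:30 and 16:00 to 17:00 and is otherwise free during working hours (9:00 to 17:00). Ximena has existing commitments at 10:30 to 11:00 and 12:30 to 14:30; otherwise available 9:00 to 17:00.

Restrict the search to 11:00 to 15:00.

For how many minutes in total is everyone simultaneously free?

Hassan free within 09:00–17:00: 10:30–11:00, 13:00–15:30.
Jun free within 09:00–17:00: 09:30–10:00, 11:30–12:00, 12:30–13:30, 14:30–15:30, 16:00–16:30.
Gita free within 09:00–17:00: 09:00–11:30, 12:30–16:00.
Ximena free within 09:00–17:00: 09:00–10:30, 11:00–12:30, 14:30–17:00.
Hassan ∩ Jun: 13:00–13:30, 14:30–15:30.
Hassan ∩ Jun ∩ Gita: 13:00–13:30, 14:30–15:30.
Hassan ∩ Jun ∩ Gita ∩ Ximena: 14:30–15:30.
Restricted to 11:00–15:00: 14:30–15:00.
Total common minutes: 30.

30 minutes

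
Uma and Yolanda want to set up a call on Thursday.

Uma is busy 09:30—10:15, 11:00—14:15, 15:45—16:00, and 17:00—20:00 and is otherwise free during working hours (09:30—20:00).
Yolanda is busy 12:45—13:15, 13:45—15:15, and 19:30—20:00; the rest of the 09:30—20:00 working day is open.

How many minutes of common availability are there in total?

135 minutes

Uma free within 09:30–20:00: 10:15–11:00, 14:15–15:45, 16:00–17:00.
Yolanda free within 09:30–20:00: 09:30–12:45, 13:15–13:45, 15:15–19:30.
Uma ∩ Yolanda: 10:15–11:00, 15:15–15:45, 16:00–17:00.
Total common minutes: 45 + 30 + 60 = 135.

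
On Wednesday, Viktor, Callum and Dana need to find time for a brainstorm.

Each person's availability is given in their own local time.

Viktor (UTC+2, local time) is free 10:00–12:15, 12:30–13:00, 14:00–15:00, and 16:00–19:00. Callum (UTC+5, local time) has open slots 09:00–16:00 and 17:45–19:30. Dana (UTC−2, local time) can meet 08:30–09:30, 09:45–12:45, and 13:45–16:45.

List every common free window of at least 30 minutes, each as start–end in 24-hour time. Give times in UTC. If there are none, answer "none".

10:30–11:00, 14:00–14:30

Viktor → UTC: 08:00–10:15, 10:30–11:00, 12:00–13:00, 14:00–17:00.
Callum → UTC: 04:00–11:00, 12:45–14:30.
Dana → UTC: 10:30–11:30, 11:45–14:45, 15:45–18:45.
Viktor ∩ Callum: 08:00–10:15, 10:30–11:00, 12:45–13:00, 14:00–14:30.
Viktor ∩ Callum ∩ Dana: 10:30–11:00, 12:45–13:00, 14:00–14:30.
Windows ≥ 30 min: 10:30–11:00, 14:00–14:30.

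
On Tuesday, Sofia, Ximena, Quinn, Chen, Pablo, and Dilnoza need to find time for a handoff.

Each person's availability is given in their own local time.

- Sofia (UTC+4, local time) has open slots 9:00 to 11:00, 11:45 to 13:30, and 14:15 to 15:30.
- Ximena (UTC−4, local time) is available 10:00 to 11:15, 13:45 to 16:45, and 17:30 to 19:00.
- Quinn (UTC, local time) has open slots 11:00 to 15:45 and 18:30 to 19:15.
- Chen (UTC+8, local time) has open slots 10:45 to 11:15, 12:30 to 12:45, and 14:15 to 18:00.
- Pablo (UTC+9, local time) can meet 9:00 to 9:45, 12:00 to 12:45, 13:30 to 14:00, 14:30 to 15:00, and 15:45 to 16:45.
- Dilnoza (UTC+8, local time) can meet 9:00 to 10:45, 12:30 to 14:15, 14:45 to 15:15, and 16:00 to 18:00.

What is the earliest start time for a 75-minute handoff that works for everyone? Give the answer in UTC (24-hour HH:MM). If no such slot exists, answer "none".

none

Sofia → UTC: 05:00–07:00, 07:45–09:30, 10:15–11:30.
Ximena → UTC: 14:00–15:15, 17:45–20:45, 21:30–23:00.
Quinn → UTC: 11:00–15:45, 18:30–19:15.
Chen → UTC: 02:45–03:15, 04:30–04:45, 06:15–10:00.
Pablo → UTC: 00:00–00:45, 03:00–03:45, 04:30–05:00, 05:30–06:00, 06:45–07:45.
Dilnoza → UTC: 01:00–02:45, 04:30–06:15, 06:45–07:15, 08:00–10:00.
Sofia ∩ Ximena: (none).
Sofia ∩ Ximena ∩ Quinn: (none).
Sofia ∩ Ximena ∩ Quinn ∩ Chen: (none).
Sofia ∩ Ximena ∩ Quinn ∩ Chen ∩ Pablo: (none).
Sofia ∩ Ximena ∩ Quinn ∩ Chen ∩ Pablo ∩ Dilnoza: (none).
Windows ≥ 75 min: (none).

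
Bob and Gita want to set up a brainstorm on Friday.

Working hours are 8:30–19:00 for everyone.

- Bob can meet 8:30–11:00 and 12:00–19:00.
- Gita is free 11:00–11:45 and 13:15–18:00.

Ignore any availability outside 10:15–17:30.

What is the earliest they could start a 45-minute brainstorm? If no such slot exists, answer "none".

Bob ∩ Gita: 13:15–18:00.
Restricted to 10:15–17:30: 13:15–17:30.
Windows ≥ 45 min: 13:15–17:30.
Earliest such window starts at 13:15.

13:15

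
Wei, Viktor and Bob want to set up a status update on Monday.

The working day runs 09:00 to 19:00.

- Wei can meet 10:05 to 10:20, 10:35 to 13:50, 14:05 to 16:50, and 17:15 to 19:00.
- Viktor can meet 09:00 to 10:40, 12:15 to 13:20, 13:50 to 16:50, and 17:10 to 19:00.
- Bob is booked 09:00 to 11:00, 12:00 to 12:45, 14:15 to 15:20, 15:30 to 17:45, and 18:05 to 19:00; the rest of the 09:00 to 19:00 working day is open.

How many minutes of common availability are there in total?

Bob free within 09:00–19:00: 11:00–12:00, 12:45–14:15, 15:20–15:30, 17:45–18:05.
Wei ∩ Viktor: 10:05–10:20, 10:35–10:40, 12:15–13:20, 14:05–16:50, 17:15–19:00.
Wei ∩ Viktor ∩ Bob: 12:45–13:20, 14:05–14:15, 15:20–15:30, 17:45–18:05.
Total common minutes: 35 + 10 + 10 + 20 = 75.

75 minutes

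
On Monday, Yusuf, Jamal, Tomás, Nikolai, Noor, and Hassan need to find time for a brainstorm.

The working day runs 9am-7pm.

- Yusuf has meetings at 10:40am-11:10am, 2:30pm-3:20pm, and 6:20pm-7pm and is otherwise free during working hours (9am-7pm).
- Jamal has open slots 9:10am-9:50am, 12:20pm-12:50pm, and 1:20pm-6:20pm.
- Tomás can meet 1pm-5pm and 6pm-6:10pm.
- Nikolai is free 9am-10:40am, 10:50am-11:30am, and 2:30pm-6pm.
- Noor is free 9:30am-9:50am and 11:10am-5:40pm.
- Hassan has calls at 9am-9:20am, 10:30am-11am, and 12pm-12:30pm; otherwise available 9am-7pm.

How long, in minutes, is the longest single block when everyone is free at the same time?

Yusuf free within 09:00–19:00: 09:00–10:40, 11:10–14:30, 15:20–18:20.
Hassan free within 09:00–19:00: 09:20–10:30, 11:00–12:00, 12:30–19:00.
Yusuf ∩ Jamal: 09:10–09:50, 12:20–12:50, 13:20–14:30, 15:20–18:20.
Yusuf ∩ Jamal ∩ Tomás: 13:20–14:30, 15:20–17:00, 18:00–18:10.
Yusuf ∩ Jamal ∩ Tomás ∩ Nikolai: 15:20–17:00.
Yusuf ∩ Jamal ∩ Tomás ∩ Nikolai ∩ Noor: 15:20–17:00.
Yusuf ∩ Jamal ∩ Tomás ∩ Nikolai ∩ Noor ∩ Hassan: 15:20–17:00.
Single common window of 100 minutes.

100 minutes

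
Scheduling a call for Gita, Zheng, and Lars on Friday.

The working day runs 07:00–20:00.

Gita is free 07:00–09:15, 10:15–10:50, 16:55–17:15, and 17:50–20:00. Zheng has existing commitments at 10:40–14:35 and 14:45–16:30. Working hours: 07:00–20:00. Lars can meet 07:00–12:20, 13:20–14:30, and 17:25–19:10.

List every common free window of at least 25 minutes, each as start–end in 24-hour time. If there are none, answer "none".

07:00–09:15, 10:15–10:40, 17:50–19:10

Zheng free within 07:00–20:00: 07:00–10:40, 14:35–14:45, 16:30–20:00.
Gita ∩ Zheng: 07:00–09:15, 10:15–10:40, 16:55–17:15, 17:50–20:00.
Gita ∩ Zheng ∩ Lars: 07:00–09:15, 10:15–10:40, 17:50–19:10.
Windows ≥ 25 min: 07:00–09:15, 10:15–10:40, 17:50–19:10.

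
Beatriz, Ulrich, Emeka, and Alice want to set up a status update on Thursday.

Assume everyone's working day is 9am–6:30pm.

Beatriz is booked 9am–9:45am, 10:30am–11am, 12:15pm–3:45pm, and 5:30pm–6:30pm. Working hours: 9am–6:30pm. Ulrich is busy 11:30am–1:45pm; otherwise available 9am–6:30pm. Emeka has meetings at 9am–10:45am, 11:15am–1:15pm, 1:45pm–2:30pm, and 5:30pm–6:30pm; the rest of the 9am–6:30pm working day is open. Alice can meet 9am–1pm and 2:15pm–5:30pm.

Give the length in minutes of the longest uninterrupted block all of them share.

105 minutes

Beatriz free within 09:00–18:30: 09:45–10:30, 11:00–12:15, 15:45–17:30.
Ulrich free within 09:00–18:30: 09:00–11:30, 13:45–18:30.
Emeka free within 09:00–18:30: 10:45–11:15, 13:15–13:45, 14:30–17:30.
Beatriz ∩ Ulrich: 09:45–10:30, 11:00–11:30, 15:45–17:30.
Beatriz ∩ Ulrich ∩ Emeka: 11:00–11:15, 15:45–17:30.
Beatriz ∩ Ulrich ∩ Emeka ∩ Alice: 11:00–11:15, 15:45–17:30.
Common window lengths: 15, 105 min; longest is 105.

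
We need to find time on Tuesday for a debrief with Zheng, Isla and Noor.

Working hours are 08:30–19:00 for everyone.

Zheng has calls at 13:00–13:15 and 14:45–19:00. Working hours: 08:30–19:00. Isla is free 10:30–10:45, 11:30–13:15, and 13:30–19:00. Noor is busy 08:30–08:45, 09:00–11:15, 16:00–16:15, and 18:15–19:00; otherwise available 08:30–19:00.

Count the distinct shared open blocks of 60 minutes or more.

2

Zheng free within 08:30–19:00: 08:30–13:00, 13:15–14:45.
Noor free within 08:30–19:00: 08:45–09:00, 11:15–16:00, 16:15–18:15.
Zheng ∩ Isla: 10:30–10:45, 11:30–13:00, 13:30–14:45.
Zheng ∩ Isla ∩ Noor: 11:30–13:00, 13:30–14:45.
Windows ≥ 60 min: 11:30–13:00, 13:30–14:45.
That's 2 windows.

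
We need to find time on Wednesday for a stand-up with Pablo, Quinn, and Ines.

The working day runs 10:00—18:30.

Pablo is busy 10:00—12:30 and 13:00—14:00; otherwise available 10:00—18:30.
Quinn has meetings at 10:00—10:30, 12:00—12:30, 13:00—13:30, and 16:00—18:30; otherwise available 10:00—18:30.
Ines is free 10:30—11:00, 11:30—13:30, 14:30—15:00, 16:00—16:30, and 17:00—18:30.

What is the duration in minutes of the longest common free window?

30 minutes

Pablo free within 10:00–18:30: 12:30–13:00, 14:00–18:30.
Quinn free within 10:00–18:30: 10:30–12:00, 12:30–13:00, 13:30–16:00.
Pablo ∩ Quinn: 12:30–13:00, 14:00–16:00.
Pablo ∩ Quinn ∩ Ines: 12:30–13:00, 14:30–15:00.
Common window lengths: 30, 30 min; longest is 30.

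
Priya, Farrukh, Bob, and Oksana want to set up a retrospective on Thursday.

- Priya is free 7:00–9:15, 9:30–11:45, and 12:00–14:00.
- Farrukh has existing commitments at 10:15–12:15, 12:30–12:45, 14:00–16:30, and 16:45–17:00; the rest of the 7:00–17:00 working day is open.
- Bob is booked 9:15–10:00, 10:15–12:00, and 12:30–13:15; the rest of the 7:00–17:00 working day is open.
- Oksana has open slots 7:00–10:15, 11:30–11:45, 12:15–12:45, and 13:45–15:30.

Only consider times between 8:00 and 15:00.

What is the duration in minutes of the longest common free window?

75 minutes

Farrukh free within 07:00–17:00: 07:00–10:15, 12:15–12:30, 12:45–14:00, 16:30–16:45.
Bob free within 07:00–17:00: 07:00–09:15, 10:00–10:15, 12:00–12:30, 13:15–17:00.
Priya ∩ Farrukh: 07:00–09:15, 09:30–10:15, 12:15–12:30, 12:45–14:00.
Priya ∩ Farrukh ∩ Bob: 07:00–09:15, 10:00–10:15, 12:15–12:30, 13:15–14:00.
Priya ∩ Farrukh ∩ Bob ∩ Oksana: 07:00–09:15, 10:00–10:15, 12:15–12:30, 13:45–14:00.
Restricted to 08:00–15:00: 08:00–09:15, 10:00–10:15, 12:15–12:30, 13:45–14:00.
Common window lengths: 75, 15, 15, 15 min; longest is 75.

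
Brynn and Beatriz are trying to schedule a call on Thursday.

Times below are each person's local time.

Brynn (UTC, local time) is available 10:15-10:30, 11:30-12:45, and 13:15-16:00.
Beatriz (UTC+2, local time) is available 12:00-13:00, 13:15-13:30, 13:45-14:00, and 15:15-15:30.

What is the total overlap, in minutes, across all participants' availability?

45 minutes

Brynn → UTC: 10:15–10:30, 11:30–12:45, 13:15–16:00.
Beatriz → UTC: 10:00–11:00, 11:15–11:30, 11:45–12:00, 13:15–13:30.
Brynn ∩ Beatriz: 10:15–10:30, 11:45–12:00, 13:15–13:30.
Total common minutes: 15 + 15 + 15 = 45.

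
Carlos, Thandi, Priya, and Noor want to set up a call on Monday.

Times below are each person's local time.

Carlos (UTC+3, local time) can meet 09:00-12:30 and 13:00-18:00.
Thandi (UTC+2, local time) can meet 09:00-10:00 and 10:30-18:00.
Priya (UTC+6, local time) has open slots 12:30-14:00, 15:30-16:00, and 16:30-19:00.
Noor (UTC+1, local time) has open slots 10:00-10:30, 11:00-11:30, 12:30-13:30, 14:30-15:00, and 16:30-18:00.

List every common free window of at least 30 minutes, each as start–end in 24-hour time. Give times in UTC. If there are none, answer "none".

11:30–12:30

Carlos → UTC: 06:00–09:30, 10:00–15:00.
Thandi → UTC: 07:00–08:00, 08:30–16:00.
Priya → UTC: 06:30–08:00, 09:30–10:00, 10:30–13:00.
Noor → UTC: 09:00–09:30, 10:00–10:30, 11:30–12:30, 13:30–14:00, 15:30–17:00.
Carlos ∩ Thandi: 07:00–08:00, 08:30–09:30, 10:00–15:00.
Carlos ∩ Thandi ∩ Priya: 07:00–08:00, 10:30–13:00.
Carlos ∩ Thandi ∩ Priya ∩ Noor: 11:30–12:30.
Windows ≥ 30 min: 11:30–12:30.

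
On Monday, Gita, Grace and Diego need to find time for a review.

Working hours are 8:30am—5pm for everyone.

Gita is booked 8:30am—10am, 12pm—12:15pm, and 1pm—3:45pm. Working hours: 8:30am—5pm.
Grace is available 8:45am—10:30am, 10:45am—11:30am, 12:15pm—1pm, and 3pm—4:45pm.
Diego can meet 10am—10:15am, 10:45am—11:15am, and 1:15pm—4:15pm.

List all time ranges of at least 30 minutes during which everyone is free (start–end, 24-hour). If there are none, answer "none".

Gita free within 08:30–17:00: 10:00–12:00, 12:15–13:00, 15:45–17:00.
Gita ∩ Grace: 10:00–10:30, 10:45–11:30, 12:15–13:00, 15:45–16:45.
Gita ∩ Grace ∩ Diego: 10:00–10:15, 10:45–11:15, 15:45–16:15.
Windows ≥ 30 min: 10:45–11:15, 15:45–16:15.

10:45–11:15, 15:45–16:15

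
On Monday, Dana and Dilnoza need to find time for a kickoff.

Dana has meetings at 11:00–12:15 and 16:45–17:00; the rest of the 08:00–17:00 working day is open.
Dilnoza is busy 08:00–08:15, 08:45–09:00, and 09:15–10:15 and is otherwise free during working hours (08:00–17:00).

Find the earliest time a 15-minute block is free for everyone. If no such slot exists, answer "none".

08:15

Dana free within 08:00–17:00: 08:00–11:00, 12:15–16:45.
Dilnoza free within 08:00–17:00: 08:15–08:45, 09:00–09:15, 10:15–17:00.
Dana ∩ Dilnoza: 08:15–08:45, 09:00–09:15, 10:15–11:00, 12:15–16:45.
Windows ≥ 15 min: 08:15–08:45, 09:00–09:15, 10:15–11:00, 12:15–16:45.
Earliest such window starts at 08:15.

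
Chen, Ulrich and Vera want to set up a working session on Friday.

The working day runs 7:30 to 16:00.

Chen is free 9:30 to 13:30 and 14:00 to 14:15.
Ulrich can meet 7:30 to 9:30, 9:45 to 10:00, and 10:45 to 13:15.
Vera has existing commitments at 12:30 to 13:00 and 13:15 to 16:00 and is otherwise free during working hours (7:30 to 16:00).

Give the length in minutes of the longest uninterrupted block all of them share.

Vera free within 07:30–16:00: 07:30–12:30, 13:00–13:15.
Chen ∩ Ulrich: 09:45–10:00, 10:45–13:15.
Chen ∩ Ulrich ∩ Vera: 09:45–10:00, 10:45–12:30, 13:00–13:15.
Common window lengths: 15, 105, 15 min; longest is 105.

105 minutes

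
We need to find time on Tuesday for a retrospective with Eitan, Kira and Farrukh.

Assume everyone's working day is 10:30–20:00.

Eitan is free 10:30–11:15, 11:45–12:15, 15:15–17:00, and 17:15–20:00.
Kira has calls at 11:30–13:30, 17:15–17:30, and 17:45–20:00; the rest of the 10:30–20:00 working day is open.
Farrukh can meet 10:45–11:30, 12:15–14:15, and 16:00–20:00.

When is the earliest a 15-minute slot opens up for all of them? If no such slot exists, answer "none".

10:45

Kira free within 10:30–20:00: 10:30–11:30, 13:30–17:15, 17:30–17:45.
Eitan ∩ Kira: 10:30–11:15, 15:15–17:00, 17:30–17:45.
Eitan ∩ Kira ∩ Farrukh: 10:45–11:15, 16:00–17:00, 17:30–17:45.
Windows ≥ 15 min: 10:45–11:15, 16:00–17:00, 17:30–17:45.
Earliest such window starts at 10:45.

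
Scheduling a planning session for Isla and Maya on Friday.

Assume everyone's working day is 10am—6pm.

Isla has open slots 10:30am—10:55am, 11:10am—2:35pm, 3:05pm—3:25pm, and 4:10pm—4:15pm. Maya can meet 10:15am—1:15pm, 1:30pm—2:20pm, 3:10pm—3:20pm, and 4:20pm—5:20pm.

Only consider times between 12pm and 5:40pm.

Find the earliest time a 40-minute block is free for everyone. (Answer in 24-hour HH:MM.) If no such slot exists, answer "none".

12:00

Isla ∩ Maya: 10:30–10:55, 11:10–13:15, 13:30–14:20, 15:10–15:20.
Restricted to 12:00–17:40: 12:00–13:15, 13:30–14:20, 15:10–15:20.
Windows ≥ 40 min: 12:00–13:15, 13:30–14:20.
Earliest such window starts at 12:00.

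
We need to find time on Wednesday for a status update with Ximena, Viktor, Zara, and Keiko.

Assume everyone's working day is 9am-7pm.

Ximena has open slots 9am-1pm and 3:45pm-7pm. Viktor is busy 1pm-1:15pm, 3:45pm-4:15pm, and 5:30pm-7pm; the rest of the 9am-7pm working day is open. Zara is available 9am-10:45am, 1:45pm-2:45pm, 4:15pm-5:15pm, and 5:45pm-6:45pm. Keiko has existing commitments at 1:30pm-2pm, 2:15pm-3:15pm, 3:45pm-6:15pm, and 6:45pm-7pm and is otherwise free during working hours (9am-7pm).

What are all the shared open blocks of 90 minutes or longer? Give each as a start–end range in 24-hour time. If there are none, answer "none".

09:00–10:45

Viktor free within 09:00–19:00: 09:00–13:00, 13:15–15:45, 16:15–17:30.
Keiko free within 09:00–19:00: 09:00–13:30, 14:00–14:15, 15:15–15:45, 18:15–18:45.
Ximena ∩ Viktor: 09:00–13:00, 16:15–17:30.
Ximena ∩ Viktor ∩ Zara: 09:00–10:45, 16:15–17:15.
Ximena ∩ Viktor ∩ Zara ∩ Keiko: 09:00–10:45.
Windows ≥ 90 min: 09:00–10:45.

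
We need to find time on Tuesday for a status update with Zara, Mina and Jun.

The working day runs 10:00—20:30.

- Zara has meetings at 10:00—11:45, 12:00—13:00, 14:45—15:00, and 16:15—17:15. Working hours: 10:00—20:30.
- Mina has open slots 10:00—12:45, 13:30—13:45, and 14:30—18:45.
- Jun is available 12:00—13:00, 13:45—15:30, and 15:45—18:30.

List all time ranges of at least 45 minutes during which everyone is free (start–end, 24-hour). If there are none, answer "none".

Zara free within 10:00–20:30: 11:45–12:00, 13:00–14:45, 15:00–16:15, 17:15–20:30.
Zara ∩ Mina: 11:45–12:00, 13:30–13:45, 14:30–14:45, 15:00–16:15, 17:15–18:45.
Zara ∩ Mina ∩ Jun: 14:30–14:45, 15:00–15:30, 15:45–16:15, 17:15–18:30.
Windows ≥ 45 min: 17:15–18:30.

17:15–18:30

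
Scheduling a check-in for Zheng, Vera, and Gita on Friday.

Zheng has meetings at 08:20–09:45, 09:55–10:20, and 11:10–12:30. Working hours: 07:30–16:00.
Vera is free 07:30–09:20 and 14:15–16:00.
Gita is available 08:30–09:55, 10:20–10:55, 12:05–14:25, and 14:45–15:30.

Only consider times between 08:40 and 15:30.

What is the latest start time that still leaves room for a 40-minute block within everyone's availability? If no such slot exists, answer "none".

14:50

Zheng free within 07:30–16:00: 07:30–08:20, 09:45–09:55, 10:20–11:10, 12:30–16:00.
Zheng ∩ Vera: 07:30–08:20, 14:15–16:00.
Zheng ∩ Vera ∩ Gita: 14:15–14:25, 14:45–15:30.
Restricted to 08:40–15:30: 14:15–14:25, 14:45–15:30.
Windows ≥ 40 min: 14:45–15:30.
Latest start in the last window 14:45–15:30 is 15:30 − 40 min = 14:50.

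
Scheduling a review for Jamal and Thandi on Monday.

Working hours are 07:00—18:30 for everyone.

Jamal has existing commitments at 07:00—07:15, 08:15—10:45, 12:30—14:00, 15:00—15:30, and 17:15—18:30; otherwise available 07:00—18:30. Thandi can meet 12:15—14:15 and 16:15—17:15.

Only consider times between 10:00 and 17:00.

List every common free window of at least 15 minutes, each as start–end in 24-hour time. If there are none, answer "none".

12:15–12:30, 14:00–14:15, 16:15–17:00

Jamal free within 07:00–18:30: 07:15–08:15, 10:45–12:30, 14:00–15:00, 15:30–17:15.
Jamal ∩ Thandi: 12:15–12:30, 14:00–14:15, 16:15–17:15.
Restricted to 10:00–17:00: 12:15–12:30, 14:00–14:15, 16:15–17:00.
Windows ≥ 15 min: 12:15–12:30, 14:00–14:15, 16:15–17:00.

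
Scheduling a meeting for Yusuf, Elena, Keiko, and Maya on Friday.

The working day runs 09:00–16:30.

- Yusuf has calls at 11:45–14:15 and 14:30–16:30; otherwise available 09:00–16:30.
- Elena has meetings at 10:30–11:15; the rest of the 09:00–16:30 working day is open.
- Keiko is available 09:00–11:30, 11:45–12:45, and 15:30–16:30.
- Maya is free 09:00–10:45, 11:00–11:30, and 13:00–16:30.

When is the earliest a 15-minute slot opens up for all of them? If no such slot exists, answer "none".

Yusuf free within 09:00–16:30: 09:00–11:45, 14:15–14:30.
Elena free within 09:00–16:30: 09:00–10:30, 11:15–16:30.
Yusuf ∩ Elena: 09:00–10:30, 11:15–11:45, 14:15–14:30.
Yusuf ∩ Elena ∩ Keiko: 09:00–10:30, 11:15–11:30.
Yusuf ∩ Elena ∩ Keiko ∩ Maya: 09:00–10:30, 11:15–11:30.
Windows ≥ 15 min: 09:00–10:30, 11:15–11:30.
Earliest such window starts at 09:00.

09:00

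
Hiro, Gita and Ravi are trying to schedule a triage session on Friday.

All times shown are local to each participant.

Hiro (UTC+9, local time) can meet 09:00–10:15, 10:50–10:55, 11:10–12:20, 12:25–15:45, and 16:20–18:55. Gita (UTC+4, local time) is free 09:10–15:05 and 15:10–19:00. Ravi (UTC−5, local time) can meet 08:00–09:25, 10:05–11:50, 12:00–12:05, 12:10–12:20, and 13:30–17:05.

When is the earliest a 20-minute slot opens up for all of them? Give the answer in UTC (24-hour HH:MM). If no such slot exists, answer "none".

Hiro → UTC: 00:00–01:15, 01:50–01:55, 02:10–03:20, 03:25–06:45, 07:20–09:55.
Gita → UTC: 05:10–11:05, 11:10–15:00.
Ravi → UTC: 13:00–14:25, 15:05–16:50, 17:00–17:05, 17:10–17:20, 18:30–22:05.
Hiro ∩ Gita: 05:10–06:45, 07:20–09:55.
Hiro ∩ Gita ∩ Ravi: (none).
Windows ≥ 20 min: (none).

none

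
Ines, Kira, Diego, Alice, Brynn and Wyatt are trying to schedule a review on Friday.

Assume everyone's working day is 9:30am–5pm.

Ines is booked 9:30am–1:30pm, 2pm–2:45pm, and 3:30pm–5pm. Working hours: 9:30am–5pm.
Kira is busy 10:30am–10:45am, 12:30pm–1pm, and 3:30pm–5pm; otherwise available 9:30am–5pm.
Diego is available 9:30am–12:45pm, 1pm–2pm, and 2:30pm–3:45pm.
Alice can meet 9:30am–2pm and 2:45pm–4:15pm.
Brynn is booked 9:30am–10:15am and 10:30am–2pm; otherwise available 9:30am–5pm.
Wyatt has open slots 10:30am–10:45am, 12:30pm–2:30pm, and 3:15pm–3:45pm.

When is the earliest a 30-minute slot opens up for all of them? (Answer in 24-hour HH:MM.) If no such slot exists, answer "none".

none

Ines free within 09:30–17:00: 13:30–14:00, 14:45–15:30.
Kira free within 09:30–17:00: 09:30–10:30, 10:45–12:30, 13:00–15:30.
Brynn free within 09:30–17:00: 10:15–10:30, 14:00–17:00.
Ines ∩ Kira: 13:30–14:00, 14:45–15:30.
Ines ∩ Kira ∩ Diego: 13:30–14:00, 14:45–15:30.
Ines ∩ Kira ∩ Diego ∩ Alice: 13:30–14:00, 14:45–15:30.
Ines ∩ Kira ∩ Diego ∩ Alice ∩ Brynn: 14:45–15:30.
Ines ∩ Kira ∩ Diego ∩ Alice ∩ Brynn ∩ Wyatt: 15:15–15:30.
Windows ≥ 30 min: (none).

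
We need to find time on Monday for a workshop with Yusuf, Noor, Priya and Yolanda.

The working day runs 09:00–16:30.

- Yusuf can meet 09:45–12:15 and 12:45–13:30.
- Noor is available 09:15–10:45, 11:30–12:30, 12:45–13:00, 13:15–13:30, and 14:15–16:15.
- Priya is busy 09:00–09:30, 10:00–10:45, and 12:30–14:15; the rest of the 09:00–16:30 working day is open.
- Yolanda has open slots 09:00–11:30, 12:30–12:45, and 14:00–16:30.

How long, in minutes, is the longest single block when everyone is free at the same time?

Priya free within 09:00–16:30: 09:30–10:00, 10:45–12:30, 14:15–16:30.
Yusuf ∩ Noor: 09:45–10:45, 11:30–12:15, 12:45–13:00, 13:15–13:30.
Yusuf ∩ Noor ∩ Priya: 09:45–10:00, 11:30–12:15.
Yusuf ∩ Noor ∩ Priya ∩ Yolanda: 09:45–10:00.
Single common window of 15 minutes.

15 minutes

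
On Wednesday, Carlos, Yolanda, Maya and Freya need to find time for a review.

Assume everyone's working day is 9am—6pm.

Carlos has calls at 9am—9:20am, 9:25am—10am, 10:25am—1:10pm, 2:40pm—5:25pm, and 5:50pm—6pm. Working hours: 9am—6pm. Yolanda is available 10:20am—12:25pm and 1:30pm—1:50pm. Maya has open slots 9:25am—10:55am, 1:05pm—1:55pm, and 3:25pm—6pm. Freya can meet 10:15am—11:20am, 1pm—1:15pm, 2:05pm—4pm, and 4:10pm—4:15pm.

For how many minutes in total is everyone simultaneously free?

Carlos free within 09:00–18:00: 09:20–09:25, 10:00–10:25, 13:10–14:40, 17:25–17:50.
Carlos ∩ Yolanda: 10:20–10:25, 13:30–13:50.
Carlos ∩ Yolanda ∩ Maya: 10:20–10:25, 13:30–13:50.
Carlos ∩ Yolanda ∩ Maya ∩ Freya: 10:20–10:25.
Total common minutes: 5.

5 minutes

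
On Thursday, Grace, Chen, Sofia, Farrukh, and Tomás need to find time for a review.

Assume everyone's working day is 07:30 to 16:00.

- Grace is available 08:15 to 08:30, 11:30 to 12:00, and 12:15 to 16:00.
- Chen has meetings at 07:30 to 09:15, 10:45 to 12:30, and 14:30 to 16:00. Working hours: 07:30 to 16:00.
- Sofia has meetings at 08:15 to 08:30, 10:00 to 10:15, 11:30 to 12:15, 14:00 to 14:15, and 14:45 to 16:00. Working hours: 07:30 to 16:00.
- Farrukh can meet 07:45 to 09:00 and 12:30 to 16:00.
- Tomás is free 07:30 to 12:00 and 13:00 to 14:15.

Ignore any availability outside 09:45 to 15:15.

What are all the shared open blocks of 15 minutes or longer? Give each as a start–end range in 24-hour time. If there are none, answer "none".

Chen free within 07:30–16:00: 09:15–10:45, 12:30–14:30.
Sofia free within 07:30–16:00: 07:30–08:15, 08:30–10:00, 10:15–11:30, 12:15–14:00, 14:15–14:45.
Grace ∩ Chen: 12:30–14:30.
Grace ∩ Chen ∩ Sofia: 12:30–14:00, 14:15–14:30.
Grace ∩ Chen ∩ Sofia ∩ Farrukh: 12:30–14:00, 14:15–14:30.
Grace ∩ Chen ∩ Sofia ∩ Farrukh ∩ Tomás: 13:00–14:00.
Restricted to 09:45–15:15: 13:00–14:00.
Windows ≥ 15 min: 13:00–14:00.

13:00–14:00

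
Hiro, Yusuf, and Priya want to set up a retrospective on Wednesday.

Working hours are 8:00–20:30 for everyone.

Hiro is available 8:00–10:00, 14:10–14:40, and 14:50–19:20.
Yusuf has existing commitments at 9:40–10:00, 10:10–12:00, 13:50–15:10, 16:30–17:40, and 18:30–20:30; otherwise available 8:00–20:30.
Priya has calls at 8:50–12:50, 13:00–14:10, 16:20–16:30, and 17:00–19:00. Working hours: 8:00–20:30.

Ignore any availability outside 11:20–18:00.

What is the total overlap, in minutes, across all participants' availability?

Yusuf free within 08:00–20:30: 08:00–09:40, 10:00–10:10, 12:00–13:50, 15:10–16:30, 17:40–18:30.
Priya free within 08:00–20:30: 08:00–08:50, 12:50–13:00, 14:10–16:20, 16:30–17:00, 19:00–20:30.
Hiro ∩ Yusuf: 08:00–09:40, 15:10–16:30, 17:40–18:30.
Hiro ∩ Yusuf ∩ Priya: 08:00–08:50, 15:10–16:20.
Restricted to 11:20–18:00: 15:10–16:20.
Total common minutes: 70.

70 minutes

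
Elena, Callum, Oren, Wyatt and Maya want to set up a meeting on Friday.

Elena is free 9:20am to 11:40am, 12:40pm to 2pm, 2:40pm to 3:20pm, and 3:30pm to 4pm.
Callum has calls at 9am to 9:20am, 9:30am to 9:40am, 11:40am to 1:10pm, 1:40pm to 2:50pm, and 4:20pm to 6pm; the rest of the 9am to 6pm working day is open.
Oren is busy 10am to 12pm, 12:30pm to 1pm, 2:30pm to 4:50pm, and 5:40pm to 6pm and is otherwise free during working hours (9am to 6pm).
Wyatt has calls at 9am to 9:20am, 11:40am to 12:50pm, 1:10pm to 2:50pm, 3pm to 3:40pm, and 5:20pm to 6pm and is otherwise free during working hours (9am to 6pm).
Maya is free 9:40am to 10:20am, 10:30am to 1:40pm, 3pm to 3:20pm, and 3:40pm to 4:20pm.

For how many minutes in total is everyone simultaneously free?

Callum free within 09:00–18:00: 09:20–09:30, 09:40–11:40, 13:10–13:40, 14:50–16:20.
Oren free within 09:00–18:00: 09:00–10:00, 12:00–12:30, 13:00–14:30, 16:50–17:40.
Wyatt free within 09:00–18:00: 09:20–11:40, 12:50–13:10, 14:50–15:00, 15:40–17:20.
Elena ∩ Callum: 09:20–09:30, 09:40–11:40, 13:10–13:40, 14:50–15:20, 15:30–16:00.
Elena ∩ Callum ∩ Oren: 09:20–09:30, 09:40–10:00, 13:10–13:40.
Elena ∩ Callum ∩ Oren ∩ Wyatt: 09:20–09:30, 09:40–10:00.
Elena ∩ Callum ∩ Oren ∩ Wyatt ∩ Maya: 09:40–10:00.
Total common minutes: 20.

20 minutes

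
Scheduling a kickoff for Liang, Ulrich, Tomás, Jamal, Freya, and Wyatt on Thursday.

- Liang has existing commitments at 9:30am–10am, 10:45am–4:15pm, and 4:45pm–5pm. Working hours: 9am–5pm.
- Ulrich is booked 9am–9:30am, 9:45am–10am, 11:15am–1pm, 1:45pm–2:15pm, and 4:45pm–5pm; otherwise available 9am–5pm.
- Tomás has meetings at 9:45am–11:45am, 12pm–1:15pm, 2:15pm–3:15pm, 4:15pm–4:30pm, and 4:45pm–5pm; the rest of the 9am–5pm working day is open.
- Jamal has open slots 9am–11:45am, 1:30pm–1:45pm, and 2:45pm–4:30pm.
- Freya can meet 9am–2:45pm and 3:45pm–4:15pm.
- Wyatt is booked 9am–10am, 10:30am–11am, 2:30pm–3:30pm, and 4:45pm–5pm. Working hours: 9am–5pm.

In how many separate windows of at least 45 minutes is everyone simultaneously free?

0

Liang free within 09:00–17:00: 09:00–09:30, 10:00–10:45, 16:15–16:45.
Ulrich free within 09:00–17:00: 09:30–09:45, 10:00–11:15, 13:00–13:45, 14:15–16:45.
Tomás free within 09:00–17:00: 09:00–09:45, 11:45–12:00, 13:15–14:15, 15:15–16:15, 16:30–16:45.
Wyatt free within 09:00–17:00: 10:00–10:30, 11:00–14:30, 15:30–16:45.
Liang ∩ Ulrich: 10:00–10:45, 16:15–16:45.
Liang ∩ Ulrich ∩ Tomás: 16:30–16:45.
Liang ∩ Ulrich ∩ Tomás ∩ Jamal: (none).
Liang ∩ Ulrich ∩ Tomás ∩ Jamal ∩ Freya: (none).
Liang ∩ Ulrich ∩ Tomás ∩ Jamal ∩ Freya ∩ Wyatt: (none).
Windows ≥ 45 min: (none).
That's 0 windows.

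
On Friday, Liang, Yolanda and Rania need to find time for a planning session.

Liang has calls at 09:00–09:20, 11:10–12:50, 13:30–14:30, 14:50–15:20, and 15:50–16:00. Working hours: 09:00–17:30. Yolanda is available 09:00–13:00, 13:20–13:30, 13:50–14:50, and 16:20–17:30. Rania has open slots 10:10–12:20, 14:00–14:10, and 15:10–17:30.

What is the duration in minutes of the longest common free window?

70 minutes

Liang free within 09:00–17:30: 09:20–11:10, 12:50–13:30, 14:30–14:50, 15:20–15:50, 16:00–17:30.
Liang ∩ Yolanda: 09:20–11:10, 12:50–13:00, 13:20–13:30, 14:30–14:50, 16:20–17:30.
Liang ∩ Yolanda ∩ Rania: 10:10–11:10, 16:20–17:30.
Common window lengths: 60, 70 min; longest is 70.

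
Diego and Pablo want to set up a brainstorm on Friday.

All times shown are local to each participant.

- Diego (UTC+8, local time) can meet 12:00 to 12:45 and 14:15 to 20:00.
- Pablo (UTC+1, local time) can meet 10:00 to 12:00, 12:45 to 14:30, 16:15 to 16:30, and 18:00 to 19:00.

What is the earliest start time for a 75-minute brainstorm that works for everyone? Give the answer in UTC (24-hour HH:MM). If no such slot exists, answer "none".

09:00

Diego → UTC: 04:00–04:45, 06:15–12:00.
Pablo → UTC: 09:00–11:00, 11:45–13:30, 15:15–15:30, 17:00–18:00.
Diego ∩ Pablo: 09:00–11:00, 11:45–12:00.
Windows ≥ 75 min: 09:00–11:00.
Earliest such window starts at 09:00.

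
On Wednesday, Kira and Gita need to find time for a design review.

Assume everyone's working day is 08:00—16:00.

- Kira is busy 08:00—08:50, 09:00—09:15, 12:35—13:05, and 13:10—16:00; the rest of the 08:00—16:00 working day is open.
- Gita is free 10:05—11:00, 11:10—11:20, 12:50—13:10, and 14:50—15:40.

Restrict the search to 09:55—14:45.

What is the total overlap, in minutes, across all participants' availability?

Kira free within 08:00–16:00: 08:50–09:00, 09:15–12:35, 13:05–13:10.
Kira ∩ Gita: 10:05–11:00, 11:10–11:20, 13:05–13:10.
Restricted to 09:55–14:45: 10:05–11:00, 11:10–11:20, 13:05–13:10.
Total common minutes: 55 + 10 + 5 = 70.

70 minutes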